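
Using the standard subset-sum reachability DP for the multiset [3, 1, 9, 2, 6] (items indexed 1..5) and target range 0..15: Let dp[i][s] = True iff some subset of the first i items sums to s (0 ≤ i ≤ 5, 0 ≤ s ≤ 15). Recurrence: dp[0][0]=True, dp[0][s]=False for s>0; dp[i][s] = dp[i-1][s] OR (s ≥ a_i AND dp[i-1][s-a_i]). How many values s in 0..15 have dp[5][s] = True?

16

i\s   0   1   2   3   4   5   6   7   8   9  10  11  12  13  14  15
  0   T   F   F   F   F   F   F   F   F   F   F   F   F   F   F   F
  1   T   F   F   T   F   F   F   F   F   F   F   F   F   F   F   F
  2   T   T   F   T   T   F   F   F   F   F   F   F   F   F   F   F
  3   T   T   F   T   T   F   F   F   F   T   T   F   T   T   F   F
  4   T   T   T   T   T   T   T   F   F   T   T   T   T   T   T   T
  5   T   T   T   T   T   T   T   T   T   T   T   T   T   T   T   T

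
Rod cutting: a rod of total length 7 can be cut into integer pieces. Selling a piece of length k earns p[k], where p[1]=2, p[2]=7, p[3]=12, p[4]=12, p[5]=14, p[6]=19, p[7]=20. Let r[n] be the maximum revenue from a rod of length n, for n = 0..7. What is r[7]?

26

   n    0    1    2    3    4    5    6    7
r[n]    0    2    7   12   14   19   24   26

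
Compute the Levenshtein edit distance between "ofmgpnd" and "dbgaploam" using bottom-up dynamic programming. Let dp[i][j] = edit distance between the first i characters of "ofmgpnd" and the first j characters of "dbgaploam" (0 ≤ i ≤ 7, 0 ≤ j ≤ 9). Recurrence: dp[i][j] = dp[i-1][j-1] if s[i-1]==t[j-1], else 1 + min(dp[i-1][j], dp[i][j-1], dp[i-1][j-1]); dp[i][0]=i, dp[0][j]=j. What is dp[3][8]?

   ''  d  b  g  a  p  l  o  a  m
''  0  1  2  3  4  5  6  7  8  9
 o  1  1  2  3  4  5  6  6  7  8
 f  2  2  2  3  4  5  6  7  7  8
 m  3  3  3  3  4  5  6  7  8  7
 g  4  4  4  3  4  5  6  7  8  8
 p  5  5  5  4  4  4  5  6  7  8
 n  6  6  6  5  5  5  5  6  7  8
 d  7  6  7  6  6  6  6  6  7  8

8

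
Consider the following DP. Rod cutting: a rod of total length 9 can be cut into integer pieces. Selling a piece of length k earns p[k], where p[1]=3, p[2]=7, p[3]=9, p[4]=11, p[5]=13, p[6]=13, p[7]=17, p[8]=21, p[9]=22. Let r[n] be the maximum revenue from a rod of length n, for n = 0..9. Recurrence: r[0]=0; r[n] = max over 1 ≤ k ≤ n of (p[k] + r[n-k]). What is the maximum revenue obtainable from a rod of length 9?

31

   n    0    1    2    3    4    5    6    7    8    9
r[n]    0    3    7   10   14   17   21   24   28   31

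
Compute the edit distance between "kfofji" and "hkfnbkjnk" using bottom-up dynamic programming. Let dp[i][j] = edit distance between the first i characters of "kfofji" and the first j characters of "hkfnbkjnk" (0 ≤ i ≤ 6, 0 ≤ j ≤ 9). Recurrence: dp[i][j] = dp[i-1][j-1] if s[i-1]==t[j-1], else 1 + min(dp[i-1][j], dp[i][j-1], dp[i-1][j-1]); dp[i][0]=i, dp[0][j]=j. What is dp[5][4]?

   ''  h  k  f  n  b  k  j  n  k
''  0  1  2  3  4  5  6  7  8  9
 k  1  1  1  2  3  4  5  6  7  8
 f  2  2  2  1  2  3  4  5  6  7
 o  3  3  3  2  2  3  4  5  6  7
 f  4  4  4  3  3  3  4  5  6  7
 j  5  5  5  4  4  4  4  4  5  6
 i  6  6  6  5  5  5  5  5  5  6

4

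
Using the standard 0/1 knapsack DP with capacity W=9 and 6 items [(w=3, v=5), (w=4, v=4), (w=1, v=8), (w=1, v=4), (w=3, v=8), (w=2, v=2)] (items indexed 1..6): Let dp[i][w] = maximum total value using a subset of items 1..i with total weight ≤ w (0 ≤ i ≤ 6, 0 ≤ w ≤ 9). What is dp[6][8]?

i\w   0   1   2   3   4   5   6   7   8   9
  0   0   0   0   0   0   0   0   0   0   0
  1   0   0   0   5   5   5   5   5   5   5
  2   0   0   0   5   5   5   5   9   9   9
  3   0   8   8   8  13  13  13  13  17  17
  4   0   8  12  12  13  17  17  17  17  21
  5   0   8  12  12  16  20  20  21  25  25
  6   0   8  12  12  16  20  20  22  25  25

25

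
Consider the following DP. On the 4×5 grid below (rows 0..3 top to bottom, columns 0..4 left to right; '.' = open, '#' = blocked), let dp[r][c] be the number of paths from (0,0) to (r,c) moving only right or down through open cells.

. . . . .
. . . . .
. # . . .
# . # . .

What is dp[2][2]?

3

r\c   0   1   2   3   4
  0   1   1   1   1   1
  1   1   2   3   4   5
  2   1   0   3   7  12
  3   0   0   0   7  19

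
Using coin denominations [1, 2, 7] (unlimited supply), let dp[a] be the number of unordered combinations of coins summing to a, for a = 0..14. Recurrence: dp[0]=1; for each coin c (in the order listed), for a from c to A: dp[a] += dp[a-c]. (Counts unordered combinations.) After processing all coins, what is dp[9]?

7

after  coin     0     1     2     3     4     5     6     7     8     9    10    11    12    13    14
          1     1     1     1     1     1     1     1     1     1     1     1     1     1     1     1
          2     1     1     2     2     3     3     4     4     5     5     6     6     7     7     8
          7     1     1     2     2     3     3     4     5     6     7     8     9    10    11    13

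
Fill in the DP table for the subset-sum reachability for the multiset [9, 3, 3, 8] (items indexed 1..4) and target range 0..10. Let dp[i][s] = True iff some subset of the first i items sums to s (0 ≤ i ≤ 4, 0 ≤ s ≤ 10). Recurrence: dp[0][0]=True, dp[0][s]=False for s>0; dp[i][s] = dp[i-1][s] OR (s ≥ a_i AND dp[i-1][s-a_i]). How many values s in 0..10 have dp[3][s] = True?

i\s   0   1   2   3   4   5   6   7   8   9  10
  0   T   F   F   F   F   F   F   F   F   F   F
  1   T   F   F   F   F   F   F   F   F   T   F
  2   T   F   F   T   F   F   F   F   F   T   F
  3   T   F   F   T   F   F   T   F   F   T   F
  4   T   F   F   T   F   F   T   F   T   T   F

4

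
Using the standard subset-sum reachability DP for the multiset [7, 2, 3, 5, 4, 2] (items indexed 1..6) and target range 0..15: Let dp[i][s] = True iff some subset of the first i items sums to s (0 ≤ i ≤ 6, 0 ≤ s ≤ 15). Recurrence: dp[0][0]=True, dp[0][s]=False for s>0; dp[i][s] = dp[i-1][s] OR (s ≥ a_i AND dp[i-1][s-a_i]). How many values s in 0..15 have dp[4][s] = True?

i\s   0   1   2   3   4   5   6   7   8   9  10  11  12  13  14  15
  0   T   F   F   F   F   F   F   F   F   F   F   F   F   F   F   F
  1   T   F   F   F   F   F   F   T   F   F   F   F   F   F   F   F
  2   T   F   T   F   F   F   F   T   F   T   F   F   F   F   F   F
  3   T   F   T   T   F   T   F   T   F   T   T   F   T   F   F   F
  4   T   F   T   T   F   T   F   T   T   T   T   F   T   F   T   T
  5   T   F   T   T   T   T   T   T   T   T   T   T   T   T   T   T
  6   T   F   T   T   T   T   T   T   T   T   T   T   T   T   T   T

11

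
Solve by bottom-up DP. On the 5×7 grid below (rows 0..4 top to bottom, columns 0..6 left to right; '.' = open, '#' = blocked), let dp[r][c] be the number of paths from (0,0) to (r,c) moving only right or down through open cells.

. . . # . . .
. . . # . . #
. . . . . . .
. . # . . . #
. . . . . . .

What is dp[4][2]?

r\c   0   1   2   3   4   5   6
  0   1   1   1   0   0   0   0
  1   1   2   3   0   0   0   0
  2   1   3   6   6   6   6   6
  3   1   4   0   6  12  18   0
  4   1   5   5  11  23  41  41

5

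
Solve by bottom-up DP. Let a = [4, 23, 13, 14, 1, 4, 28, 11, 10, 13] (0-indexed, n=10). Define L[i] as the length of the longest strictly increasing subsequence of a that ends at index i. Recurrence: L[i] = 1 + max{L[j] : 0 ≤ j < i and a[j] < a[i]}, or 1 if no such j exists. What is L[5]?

2

   i    0    1    2    3    4    5    6    7    8    9
a[i]    4   23   13   14    1    4   28   11   10   13
L[i]    1    2    2    3    1    2    4    3    3    4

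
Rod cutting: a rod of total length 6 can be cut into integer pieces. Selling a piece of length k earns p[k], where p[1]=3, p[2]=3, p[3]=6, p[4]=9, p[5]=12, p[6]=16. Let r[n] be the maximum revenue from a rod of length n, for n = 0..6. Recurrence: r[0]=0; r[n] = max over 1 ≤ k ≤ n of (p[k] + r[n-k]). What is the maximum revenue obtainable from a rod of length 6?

   n    0    1    2    3    4    5    6
r[n]    0    3    6    9   12   15   18

18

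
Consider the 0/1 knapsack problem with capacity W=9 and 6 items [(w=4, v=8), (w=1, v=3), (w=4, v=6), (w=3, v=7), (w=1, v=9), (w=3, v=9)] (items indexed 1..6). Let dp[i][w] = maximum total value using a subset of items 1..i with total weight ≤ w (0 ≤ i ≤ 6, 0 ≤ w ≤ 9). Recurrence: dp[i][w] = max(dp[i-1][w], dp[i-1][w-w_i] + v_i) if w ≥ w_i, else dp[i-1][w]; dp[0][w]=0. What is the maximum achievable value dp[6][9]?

29

i\w   0   1   2   3   4   5   6   7   8   9
  0   0   0   0   0   0   0   0   0   0   0
  1   0   0   0   0   8   8   8   8   8   8
  2   0   3   3   3   8  11  11  11  11  11
  3   0   3   3   3   8  11  11  11  14  17
  4   0   3   3   7  10  11  11  15  18  18
  5   0   9  12  12  16  19  20  20  24  27
  6   0   9  12  12  18  21  21  25  28  29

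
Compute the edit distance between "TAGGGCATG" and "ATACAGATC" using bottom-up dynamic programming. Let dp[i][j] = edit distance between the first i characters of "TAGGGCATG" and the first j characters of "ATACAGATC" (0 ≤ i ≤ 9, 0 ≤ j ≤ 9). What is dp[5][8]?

   ''  A  T  A  C  A  G  A  T  C
''  0  1  2  3  4  5  6  7  8  9
 T  1  1  1  2  3  4  5  6  7  8
 A  2  1  2  1  2  3  4  5  6  7
 G  3  2  2  2  2  3  3  4  5  6
 G  4  3  3  3  3  3  3  4  5  6
 G  5  4  4  4  4  4  3  4  5  6
 C  6  5  5  5  4  5  4  4  5  5
 A  7  6  6  5  5  4  5  4  5  6
 T  8  7  6  6  6  5  5  5  4  5
 G  9  8  7  7  7  6  5  6  5  5

5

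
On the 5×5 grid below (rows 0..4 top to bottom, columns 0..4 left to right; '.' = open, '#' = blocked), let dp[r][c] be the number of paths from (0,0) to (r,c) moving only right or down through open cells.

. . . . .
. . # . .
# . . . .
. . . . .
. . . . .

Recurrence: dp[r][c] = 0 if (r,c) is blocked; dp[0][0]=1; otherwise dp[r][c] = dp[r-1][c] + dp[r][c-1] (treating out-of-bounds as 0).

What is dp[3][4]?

12

r\c   0   1   2   3   4
  0   1   1   1   1   1
  1   1   2   0   1   2
  2   0   2   2   3   5
  3   0   2   4   7  12
  4   0   2   6  13  25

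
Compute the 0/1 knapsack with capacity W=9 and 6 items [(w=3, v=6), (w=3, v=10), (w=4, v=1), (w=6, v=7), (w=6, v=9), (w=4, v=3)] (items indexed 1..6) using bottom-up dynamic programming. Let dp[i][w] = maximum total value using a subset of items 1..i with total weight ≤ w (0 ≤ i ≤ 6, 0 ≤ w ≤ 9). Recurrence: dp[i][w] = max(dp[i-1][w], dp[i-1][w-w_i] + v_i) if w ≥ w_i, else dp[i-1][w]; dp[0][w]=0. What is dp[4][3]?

i\w   0   1   2   3   4   5   6   7   8   9
  0   0   0   0   0   0   0   0   0   0   0
  1   0   0   0   6   6   6   6   6   6   6
  2   0   0   0  10  10  10  16  16  16  16
  3   0   0   0  10  10  10  16  16  16  16
  4   0   0   0  10  10  10  16  16  16  17
  5   0   0   0  10  10  10  16  16  16  19
  6   0   0   0  10  10  10  16  16  16  19

10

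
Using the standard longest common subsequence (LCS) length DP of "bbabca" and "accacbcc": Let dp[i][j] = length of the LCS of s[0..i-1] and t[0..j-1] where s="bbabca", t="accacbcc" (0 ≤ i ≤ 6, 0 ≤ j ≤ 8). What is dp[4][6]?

2

   ''  a  c  c  a  c  b  c  c
''  0  0  0  0  0  0  0  0  0
 b  0  0  0  0  0  0  1  1  1
 b  0  0  0  0  0  0  1  1  1
 a  0  1  1  1  1  1  1  1  1
 b  0  1  1  1  1  1  2  2  2
 c  0  1  2  2  2  2  2  3  3
 a  0  1  2  2  3  3  3  3  3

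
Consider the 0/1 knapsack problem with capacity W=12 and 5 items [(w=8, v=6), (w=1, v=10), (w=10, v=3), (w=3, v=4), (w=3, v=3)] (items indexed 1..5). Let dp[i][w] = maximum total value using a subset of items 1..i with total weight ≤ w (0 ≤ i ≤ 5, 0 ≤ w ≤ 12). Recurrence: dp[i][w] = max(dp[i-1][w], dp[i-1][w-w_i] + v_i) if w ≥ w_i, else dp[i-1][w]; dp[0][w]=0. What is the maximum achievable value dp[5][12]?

i\w   0   1   2   3   4   5   6   7   8   9  10  11  12
  0   0   0   0   0   0   0   0   0   0   0   0   0   0
  1   0   0   0   0   0   0   0   0   6   6   6   6   6
  2   0  10  10  10  10  10  10  10  10  16  16  16  16
  3   0  10  10  10  10  10  10  10  10  16  16  16  16
  4   0  10  10  10  14  14  14  14  14  16  16  16  20
  5   0  10  10  10  14  14  14  17  17  17  17  17  20

20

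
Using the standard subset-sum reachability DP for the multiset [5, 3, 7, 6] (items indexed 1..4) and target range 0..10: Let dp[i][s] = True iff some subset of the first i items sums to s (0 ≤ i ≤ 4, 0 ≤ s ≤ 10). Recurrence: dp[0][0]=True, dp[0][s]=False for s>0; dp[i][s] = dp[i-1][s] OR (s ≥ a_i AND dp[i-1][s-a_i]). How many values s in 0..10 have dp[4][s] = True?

i\s   0   1   2   3   4   5   6   7   8   9  10
  0   T   F   F   F   F   F   F   F   F   F   F
  1   T   F   F   F   F   T   F   F   F   F   F
  2   T   F   F   T   F   T   F   F   T   F   F
  3   T   F   F   T   F   T   F   T   T   F   T
  4   T   F   F   T   F   T   T   T   T   T   T

8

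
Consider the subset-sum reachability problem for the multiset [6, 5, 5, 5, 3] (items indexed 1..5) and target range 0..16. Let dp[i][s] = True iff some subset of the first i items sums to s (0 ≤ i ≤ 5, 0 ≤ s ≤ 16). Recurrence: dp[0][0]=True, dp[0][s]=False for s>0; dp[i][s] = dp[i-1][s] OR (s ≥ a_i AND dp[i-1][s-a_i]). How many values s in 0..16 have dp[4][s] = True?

7

i\s   0   1   2   3   4   5   6   7   8   9  10  11  12  13  14  15  16
  0   T   F   F   F   F   F   F   F   F   F   F   F   F   F   F   F   F
  1   T   F   F   F   F   F   T   F   F   F   F   F   F   F   F   F   F
  2   T   F   F   F   F   T   T   F   F   F   F   T   F   F   F   F   F
  3   T   F   F   F   F   T   T   F   F   F   T   T   F   F   F   F   T
  4   T   F   F   F   F   T   T   F   F   F   T   T   F   F   F   T   T
  5   T   F   F   T   F   T   T   F   T   T   T   T   F   T   T   T   T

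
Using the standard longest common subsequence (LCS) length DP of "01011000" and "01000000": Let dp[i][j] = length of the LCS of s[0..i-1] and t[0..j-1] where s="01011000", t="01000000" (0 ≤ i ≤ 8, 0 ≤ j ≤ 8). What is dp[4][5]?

3

   ''  0  1  0  0  0  0  0  0
''  0  0  0  0  0  0  0  0  0
 0  0  1  1  1  1  1  1  1  1
 1  0  1  2  2  2  2  2  2  2
 0  0  1  2  3  3  3  3  3  3
 1  0  1  2  3  3  3  3  3  3
 1  0  1  2  3  3  3  3  3  3
 0  0  1  2  3  4  4  4  4  4
 0  0  1  2  3  4  5  5  5  5
 0  0  1  2  3  4  5  6  6  6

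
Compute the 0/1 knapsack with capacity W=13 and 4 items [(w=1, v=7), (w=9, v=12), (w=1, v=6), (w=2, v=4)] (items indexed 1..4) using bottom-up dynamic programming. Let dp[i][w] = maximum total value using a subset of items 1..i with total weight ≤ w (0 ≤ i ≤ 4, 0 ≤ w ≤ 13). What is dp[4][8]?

17

i\w   0   1   2   3   4   5   6   7   8   9  10  11  12  13
  0   0   0   0   0   0   0   0   0   0   0   0   0   0   0
  1   0   7   7   7   7   7   7   7   7   7   7   7   7   7
  2   0   7   7   7   7   7   7   7   7  12  19  19  19  19
  3   0   7  13  13  13  13  13  13  13  13  19  25  25  25
  4   0   7  13  13  17  17  17  17  17  17  19  25  25  29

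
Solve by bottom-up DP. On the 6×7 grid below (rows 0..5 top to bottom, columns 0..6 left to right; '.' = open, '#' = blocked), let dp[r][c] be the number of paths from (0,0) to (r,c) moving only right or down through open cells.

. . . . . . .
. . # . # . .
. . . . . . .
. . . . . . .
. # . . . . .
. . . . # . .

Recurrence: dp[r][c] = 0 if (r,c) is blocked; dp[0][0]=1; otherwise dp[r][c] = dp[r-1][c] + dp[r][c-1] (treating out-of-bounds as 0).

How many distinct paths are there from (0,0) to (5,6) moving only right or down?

133

r\c   0   1   2   3   4   5   6
  0   1   1   1   1   1   1   1
  1   1   2   0   1   0   1   2
  2   1   3   3   4   4   5   7
  3   1   4   7  11  15  20  27
  4   1   0   7  18  33  53  80
  5   1   1   8  26   0  53 133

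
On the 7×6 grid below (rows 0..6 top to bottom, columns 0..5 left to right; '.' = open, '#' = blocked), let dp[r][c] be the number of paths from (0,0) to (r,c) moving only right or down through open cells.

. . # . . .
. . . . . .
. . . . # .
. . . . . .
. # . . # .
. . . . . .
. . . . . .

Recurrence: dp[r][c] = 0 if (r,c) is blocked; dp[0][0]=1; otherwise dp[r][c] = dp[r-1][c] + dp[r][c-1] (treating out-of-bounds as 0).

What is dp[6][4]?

r\c   0   1   2   3   4   5
  0   1   1   0   0   0   0
  1   1   2   2   2   2   2
  2   1   3   5   7   0   2
  3   1   4   9  16  16  18
  4   1   0   9  25   0  18
  5   1   1  10  35  35  53
  6   1   2  12  47  82 135

82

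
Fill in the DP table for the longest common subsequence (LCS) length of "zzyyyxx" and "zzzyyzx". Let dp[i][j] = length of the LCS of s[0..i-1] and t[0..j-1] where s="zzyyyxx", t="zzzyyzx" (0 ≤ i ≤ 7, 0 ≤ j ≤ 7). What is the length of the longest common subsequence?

   ''  z  z  z  y  y  z  x
''  0  0  0  0  0  0  0  0
 z  0  1  1  1  1  1  1  1
 z  0  1  2  2  2  2  2  2
 y  0  1  2  2  3  3  3  3
 y  0  1  2  2  3  4  4  4
 y  0  1  2  2  3  4  4  4
 x  0  1  2  2  3  4  4  5
 x  0  1  2  2  3  4  4  5

5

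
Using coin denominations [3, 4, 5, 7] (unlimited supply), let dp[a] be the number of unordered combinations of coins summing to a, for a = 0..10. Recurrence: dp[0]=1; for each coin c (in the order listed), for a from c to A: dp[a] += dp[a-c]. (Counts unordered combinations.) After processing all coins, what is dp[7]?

2

after  coin     0     1     2     3     4     5     6     7     8     9    10
          3     1     0     0     1     0     0     1     0     0     1     0
          4     1     0     0     1     1     0     1     1     1     1     1
          5     1     0     0     1     1     1     1     1     2     2     2
          7     1     0     0     1     1     1     1     2     2     2     3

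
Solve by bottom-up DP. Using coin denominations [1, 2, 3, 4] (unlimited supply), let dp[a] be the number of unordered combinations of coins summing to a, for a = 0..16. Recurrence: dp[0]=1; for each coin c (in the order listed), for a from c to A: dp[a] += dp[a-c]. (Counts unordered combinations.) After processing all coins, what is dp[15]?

after  coin     0     1     2     3     4     5     6     7     8     9    10    11    12    13    14    15    16
          1     1     1     1     1     1     1     1     1     1     1     1     1     1     1     1     1     1
          2     1     1     2     2     3     3     4     4     5     5     6     6     7     7     8     8     9
          3     1     1     2     3     4     5     7     8    10    12    14    16    19    21    24    27    30
          4     1     1     2     3     5     6     9    11    15    18    23    27    34    39    47    54    64

54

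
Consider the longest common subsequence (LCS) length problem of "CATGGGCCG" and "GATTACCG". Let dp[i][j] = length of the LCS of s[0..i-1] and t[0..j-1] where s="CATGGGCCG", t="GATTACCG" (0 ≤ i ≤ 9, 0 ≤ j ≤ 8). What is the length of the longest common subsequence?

   ''  G  A  T  T  A  C  C  G
''  0  0  0  0  0  0  0  0  0
 C  0  0  0  0  0  0  1  1  1
 A  0  0  1  1  1  1  1  1  1
 T  0  0  1  2  2  2  2  2  2
 G  0  1  1  2  2  2  2  2  3
 G  0  1  1  2  2  2  2  2  3
 G  0  1  1  2  2  2  2  2  3
 C  0  1  1  2  2  2  3  3  3
 C  0  1  1  2  2  2  3  4  4
 G  0  1  1  2  2  2  3  4  5

5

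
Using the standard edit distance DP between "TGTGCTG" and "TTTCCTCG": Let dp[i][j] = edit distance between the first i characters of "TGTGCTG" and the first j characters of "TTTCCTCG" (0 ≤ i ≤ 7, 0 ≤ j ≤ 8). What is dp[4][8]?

5

   ''  T  T  T  C  C  T  C  G
''  0  1  2  3  4  5  6  7  8
 T  1  0  1  2  3  4  5  6  7
 G  2  1  1  2  3  4  5  6  6
 T  3  2  1  1  2  3  4  5  6
 G  4  3  2  2  2  3  4  5  5
 C  5  4  3  3  2  2  3  4  5
 T  6  5  4  3  3  3  2  3  4
 G  7  6  5  4  4  4  3  3  3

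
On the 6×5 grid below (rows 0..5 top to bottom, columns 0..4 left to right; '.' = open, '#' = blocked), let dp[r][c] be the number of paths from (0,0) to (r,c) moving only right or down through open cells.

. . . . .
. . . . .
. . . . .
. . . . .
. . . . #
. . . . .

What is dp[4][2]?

15

r\c   0   1   2   3   4
  0   1   1   1   1   1
  1   1   2   3   4   5
  2   1   3   6  10  15
  3   1   4  10  20  35
  4   1   5  15  35   0
  5   1   6  21  56  56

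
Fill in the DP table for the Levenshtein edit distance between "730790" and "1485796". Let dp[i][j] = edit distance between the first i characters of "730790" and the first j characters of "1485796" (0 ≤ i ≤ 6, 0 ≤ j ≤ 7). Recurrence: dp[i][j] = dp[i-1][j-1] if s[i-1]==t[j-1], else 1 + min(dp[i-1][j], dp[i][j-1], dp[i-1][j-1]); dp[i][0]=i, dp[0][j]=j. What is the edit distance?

   ''  1  4  8  5  7  9  6
''  0  1  2  3  4  5  6  7
 7  1  1  2  3  4  4  5  6
 3  2  2  2  3  4  5  5  6
 0  3  3  3  3  4  5  6  6
 7  4  4  4  4  4  4  5  6
 9  5  5  5  5  5  5  4  5
 0  6  6  6  6  6  6  5  5

5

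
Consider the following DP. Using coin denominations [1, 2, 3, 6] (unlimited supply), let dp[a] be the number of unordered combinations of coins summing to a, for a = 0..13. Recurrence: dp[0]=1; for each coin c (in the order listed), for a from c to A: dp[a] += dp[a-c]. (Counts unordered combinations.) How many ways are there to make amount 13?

30

after  coin     0     1     2     3     4     5     6     7     8     9    10    11    12    13
          1     1     1     1     1     1     1     1     1     1     1     1     1     1     1
          2     1     1     2     2     3     3     4     4     5     5     6     6     7     7
          3     1     1     2     3     4     5     7     8    10    12    14    16    19    21
          6     1     1     2     3     4     5     8     9    12    15    18    21    27    30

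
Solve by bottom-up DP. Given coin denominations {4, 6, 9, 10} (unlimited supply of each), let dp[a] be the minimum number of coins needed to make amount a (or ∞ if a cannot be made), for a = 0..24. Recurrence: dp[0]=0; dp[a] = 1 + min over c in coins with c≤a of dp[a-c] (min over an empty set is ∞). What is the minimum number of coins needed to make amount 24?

 a  0  1  2  3  4  5  6  7  8  9 10 11 12 13 14 15 16 17 18 19 20 21 22 23 24
dp  0  -  -  -  1  -  1  -  2  1  1  -  2  2  2  2  2  3  2  2  2  3  3  3  3
(- denotes ∞ / unreachable)

3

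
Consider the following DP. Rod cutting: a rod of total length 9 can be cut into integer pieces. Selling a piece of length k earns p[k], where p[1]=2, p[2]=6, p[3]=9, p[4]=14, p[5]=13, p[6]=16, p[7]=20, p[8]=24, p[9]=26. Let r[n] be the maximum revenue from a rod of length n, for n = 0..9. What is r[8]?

28

   n    0    1    2    3    4    5    6    7    8    9
r[n]    0    2    6    9   14   16   20   23   28   30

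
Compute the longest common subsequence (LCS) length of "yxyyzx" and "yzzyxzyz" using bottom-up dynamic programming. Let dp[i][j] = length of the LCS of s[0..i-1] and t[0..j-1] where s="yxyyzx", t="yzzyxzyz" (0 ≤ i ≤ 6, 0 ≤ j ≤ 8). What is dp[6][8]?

   ''  y  z  z  y  x  z  y  z
''  0  0  0  0  0  0  0  0  0
 y  0  1  1  1  1  1  1  1  1
 x  0  1  1  1  1  2  2  2  2
 y  0  1  1  1  2  2  2  3  3
 y  0  1  1  1  2  2  2  3  3
 z  0  1  2  2  2  2  3  3  4
 x  0  1  2  2  2  3  3  3  4

4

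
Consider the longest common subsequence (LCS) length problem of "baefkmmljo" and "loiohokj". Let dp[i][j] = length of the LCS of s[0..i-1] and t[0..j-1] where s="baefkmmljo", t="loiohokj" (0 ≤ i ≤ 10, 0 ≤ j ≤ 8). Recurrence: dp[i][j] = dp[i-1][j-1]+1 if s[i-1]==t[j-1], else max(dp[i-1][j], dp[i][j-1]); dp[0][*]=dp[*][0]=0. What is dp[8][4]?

1

   ''  l  o  i  o  h  o  k  j
''  0  0  0  0  0  0  0  0  0
 b  0  0  0  0  0  0  0  0  0
 a  0  0  0  0  0  0  0  0  0
 e  0  0  0  0  0  0  0  0  0
 f  0  0  0  0  0  0  0  0  0
 k  0  0  0  0  0  0  0  1  1
 m  0  0  0  0  0  0  0  1  1
 m  0  0  0  0  0  0  0  1  1
 l  0  1  1  1  1  1  1  1  1
 j  0  1  1  1  1  1  1  1  2
 o  0  1  2  2  2  2  2  2  2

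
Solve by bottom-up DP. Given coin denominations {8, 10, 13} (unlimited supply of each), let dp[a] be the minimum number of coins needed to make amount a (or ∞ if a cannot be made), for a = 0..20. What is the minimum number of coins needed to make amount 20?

2

 a  0  1  2  3  4  5  6  7  8  9 10 11 12 13 14 15 16 17 18 19 20
dp  0  -  -  -  -  -  -  -  1  -  1  -  -  1  -  -  2  -  2  -  2
(- denotes ∞ / unreachable)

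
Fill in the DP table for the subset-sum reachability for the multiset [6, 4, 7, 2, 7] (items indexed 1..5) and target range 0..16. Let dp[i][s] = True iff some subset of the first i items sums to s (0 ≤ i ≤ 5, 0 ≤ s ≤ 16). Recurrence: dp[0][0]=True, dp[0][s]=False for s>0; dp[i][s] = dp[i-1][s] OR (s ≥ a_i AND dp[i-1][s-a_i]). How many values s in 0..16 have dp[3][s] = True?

i\s   0   1   2   3   4   5   6   7   8   9  10  11  12  13  14  15  16
  0   T   F   F   F   F   F   F   F   F   F   F   F   F   F   F   F   F
  1   T   F   F   F   F   F   T   F   F   F   F   F   F   F   F   F   F
  2   T   F   F   F   T   F   T   F   F   F   T   F   F   F   F   F   F
  3   T   F   F   F   T   F   T   T   F   F   T   T   F   T   F   F   F
  4   T   F   T   F   T   F   T   T   T   T   T   T   T   T   F   T   F
  5   T   F   T   F   T   F   T   T   T   T   T   T   T   T   T   T   T

7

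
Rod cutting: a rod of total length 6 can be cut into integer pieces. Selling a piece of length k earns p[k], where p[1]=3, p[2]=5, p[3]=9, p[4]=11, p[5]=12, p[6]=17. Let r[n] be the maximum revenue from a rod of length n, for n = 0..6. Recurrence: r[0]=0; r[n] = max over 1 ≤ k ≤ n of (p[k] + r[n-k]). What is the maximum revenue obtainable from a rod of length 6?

18

   n    0    1    2    3    4    5    6
r[n]    0    3    6    9   12   15   18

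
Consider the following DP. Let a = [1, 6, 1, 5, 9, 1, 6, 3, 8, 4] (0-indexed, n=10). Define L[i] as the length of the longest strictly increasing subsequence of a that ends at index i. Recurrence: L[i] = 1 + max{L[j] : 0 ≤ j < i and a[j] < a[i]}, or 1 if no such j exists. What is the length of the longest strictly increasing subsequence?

   i    0    1    2    3    4    5    6    7    8    9
a[i]    1    6    1    5    9    1    6    3    8    4
L[i]    1    2    1    2    3    1    3    2    4    3

4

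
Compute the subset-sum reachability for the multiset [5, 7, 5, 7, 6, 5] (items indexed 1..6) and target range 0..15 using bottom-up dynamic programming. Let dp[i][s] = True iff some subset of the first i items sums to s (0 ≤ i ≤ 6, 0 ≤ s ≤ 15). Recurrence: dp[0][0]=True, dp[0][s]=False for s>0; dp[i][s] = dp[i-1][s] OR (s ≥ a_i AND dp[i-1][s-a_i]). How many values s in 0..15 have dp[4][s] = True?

i\s   0   1   2   3   4   5   6   7   8   9  10  11  12  13  14  15
  0   T   F   F   F   F   F   F   F   F   F   F   F   F   F   F   F
  1   T   F   F   F   F   T   F   F   F   F   F   F   F   F   F   F
  2   T   F   F   F   F   T   F   T   F   F   F   F   T   F   F   F
  3   T   F   F   F   F   T   F   T   F   F   T   F   T   F   F   F
  4   T   F   F   F   F   T   F   T   F   F   T   F   T   F   T   F
  5   T   F   F   F   F   T   T   T   F   F   T   T   T   T   T   F
  6   T   F   F   F   F   T   T   T   F   F   T   T   T   T   T   T

6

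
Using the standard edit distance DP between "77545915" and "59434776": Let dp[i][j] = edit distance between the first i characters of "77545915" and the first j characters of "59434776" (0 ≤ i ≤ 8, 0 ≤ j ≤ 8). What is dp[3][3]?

3

   ''  5  9  4  3  4  7  7  6
''  0  1  2  3  4  5  6  7  8
 7  1  1  2  3  4  5  5  6  7
 7  2  2  2  3  4  5  5  5  6
 5  3  2  3  3  4  5  6  6  6
 4  4  3  3  3  4  4  5  6  7
 5  5  4  4  4  4  5  5  6  7
 9  6  5  4  5  5  5  6  6  7
 1  7  6  5  5  6  6  6  7  7
 5  8  7  6  6  6  7  7  7  8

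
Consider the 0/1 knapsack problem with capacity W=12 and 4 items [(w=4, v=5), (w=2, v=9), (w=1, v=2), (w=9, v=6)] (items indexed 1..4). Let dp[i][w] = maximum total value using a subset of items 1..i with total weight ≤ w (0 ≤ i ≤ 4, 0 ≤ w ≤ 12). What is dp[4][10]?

16

i\w   0   1   2   3   4   5   6   7   8   9  10  11  12
  0   0   0   0   0   0   0   0   0   0   0   0   0   0
  1   0   0   0   0   5   5   5   5   5   5   5   5   5
  2   0   0   9   9   9   9  14  14  14  14  14  14  14
  3   0   2   9  11  11  11  14  16  16  16  16  16  16
  4   0   2   9  11  11  11  14  16  16  16  16  16  17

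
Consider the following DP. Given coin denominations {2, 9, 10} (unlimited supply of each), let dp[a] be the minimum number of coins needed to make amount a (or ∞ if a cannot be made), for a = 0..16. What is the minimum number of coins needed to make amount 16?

4

 a  0  1  2  3  4  5  6  7  8  9 10 11 12 13 14 15 16
dp  0  -  1  -  2  -  3  -  4  1  1  2  2  3  3  4  4
(- denotes ∞ / unreachable)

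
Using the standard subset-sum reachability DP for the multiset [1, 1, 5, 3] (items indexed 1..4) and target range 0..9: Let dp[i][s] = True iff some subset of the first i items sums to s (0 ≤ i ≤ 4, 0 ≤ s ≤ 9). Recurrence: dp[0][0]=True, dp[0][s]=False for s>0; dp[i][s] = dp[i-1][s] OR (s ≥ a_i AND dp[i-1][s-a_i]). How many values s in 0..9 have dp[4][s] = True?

10

i\s   0   1   2   3   4   5   6   7   8   9
  0   T   F   F   F   F   F   F   F   F   F
  1   T   T   F   F   F   F   F   F   F   F
  2   T   T   T   F   F   F   F   F   F   F
  3   T   T   T   F   F   T   T   T   F   F
  4   T   T   T   T   T   T   T   T   T   T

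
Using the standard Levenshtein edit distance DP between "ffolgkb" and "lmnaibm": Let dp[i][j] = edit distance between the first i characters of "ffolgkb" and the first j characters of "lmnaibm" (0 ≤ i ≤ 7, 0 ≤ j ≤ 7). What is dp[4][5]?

   ''  l  m  n  a  i  b  m
''  0  1  2  3  4  5  6  7
 f  1  1  2  3  4  5  6  7
 f  2  2  2  3  4  5  6  7
 o  3  3  3  3  4  5  6  7
 l  4  3  4  4  4  5  6  7
 g  5  4  4  5  5  5  6  7
 k  6  5  5  5  6  6  6  7
 b  7  6  6  6  6  7  6  7

5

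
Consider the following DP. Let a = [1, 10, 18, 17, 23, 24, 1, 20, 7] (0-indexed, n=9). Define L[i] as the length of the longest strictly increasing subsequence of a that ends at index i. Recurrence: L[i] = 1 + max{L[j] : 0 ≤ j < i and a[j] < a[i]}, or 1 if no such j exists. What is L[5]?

5

   i    0    1    2    3    4    5    6    7    8
a[i]    1   10   18   17   23   24    1   20    7
L[i]    1    2    3    3    4    5    1    4    2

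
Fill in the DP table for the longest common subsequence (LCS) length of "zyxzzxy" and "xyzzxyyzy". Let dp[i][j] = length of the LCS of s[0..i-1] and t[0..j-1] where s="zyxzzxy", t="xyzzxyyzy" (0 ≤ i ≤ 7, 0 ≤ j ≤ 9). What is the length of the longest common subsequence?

   ''  x  y  z  z  x  y  y  z  y
''  0  0  0  0  0  0  0  0  0  0
 z  0  0  0  1  1  1  1  1  1  1
 y  0  0  1  1  1  1  2  2  2  2
 x  0  1  1  1  1  2  2  2  2  2
 z  0  1  1  2  2  2  2  2  3  3
 z  0  1  1  2  3  3  3  3  3  3
 x  0  1  1  2  3  4  4  4  4  4
 y  0  1  2  2  3  4  5  5  5  5

5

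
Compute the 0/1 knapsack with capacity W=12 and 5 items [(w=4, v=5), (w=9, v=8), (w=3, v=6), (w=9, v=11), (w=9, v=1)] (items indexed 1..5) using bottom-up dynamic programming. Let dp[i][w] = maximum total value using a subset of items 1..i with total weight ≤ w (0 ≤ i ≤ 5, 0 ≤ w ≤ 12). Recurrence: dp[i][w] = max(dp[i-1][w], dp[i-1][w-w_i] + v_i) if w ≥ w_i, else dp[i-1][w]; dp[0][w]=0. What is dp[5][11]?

i\w   0   1   2   3   4   5   6   7   8   9  10  11  12
  0   0   0   0   0   0   0   0   0   0   0   0   0   0
  1   0   0   0   0   5   5   5   5   5   5   5   5   5
  2   0   0   0   0   5   5   5   5   5   8   8   8   8
  3   0   0   0   6   6   6   6  11  11  11  11  11  14
  4   0   0   0   6   6   6   6  11  11  11  11  11  17
  5   0   0   0   6   6   6   6  11  11  11  11  11  17

11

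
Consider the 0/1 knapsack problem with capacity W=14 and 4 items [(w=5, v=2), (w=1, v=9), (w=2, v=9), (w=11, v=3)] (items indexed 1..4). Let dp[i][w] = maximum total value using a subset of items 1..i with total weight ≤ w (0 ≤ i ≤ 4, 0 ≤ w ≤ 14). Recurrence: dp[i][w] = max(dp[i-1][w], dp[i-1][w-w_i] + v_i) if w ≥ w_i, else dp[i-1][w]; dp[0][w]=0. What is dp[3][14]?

i\w   0   1   2   3   4   5   6   7   8   9  10  11  12  13  14
  0   0   0   0   0   0   0   0   0   0   0   0   0   0   0   0
  1   0   0   0   0   0   2   2   2   2   2   2   2   2   2   2
  2   0   9   9   9   9   9  11  11  11  11  11  11  11  11  11
  3   0   9   9  18  18  18  18  18  20  20  20  20  20  20  20
  4   0   9   9  18  18  18  18  18  20  20  20  20  20  20  21

20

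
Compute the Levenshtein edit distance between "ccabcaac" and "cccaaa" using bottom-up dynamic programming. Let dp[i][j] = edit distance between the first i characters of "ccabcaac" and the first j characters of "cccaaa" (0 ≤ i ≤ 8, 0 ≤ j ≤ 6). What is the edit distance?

   ''  c  c  c  a  a  a
''  0  1  2  3  4  5  6
 c  1  0  1  2  3  4  5
 c  2  1  0  1  2  3  4
 a  3  2  1  1  1  2  3
 b  4  3  2  2  2  2  3
 c  5  4  3  2  3  3  3
 a  6  5  4  3  2  3  3
 a  7  6  5  4  3  2  3
 c  8  7  6  5  4  3  3

3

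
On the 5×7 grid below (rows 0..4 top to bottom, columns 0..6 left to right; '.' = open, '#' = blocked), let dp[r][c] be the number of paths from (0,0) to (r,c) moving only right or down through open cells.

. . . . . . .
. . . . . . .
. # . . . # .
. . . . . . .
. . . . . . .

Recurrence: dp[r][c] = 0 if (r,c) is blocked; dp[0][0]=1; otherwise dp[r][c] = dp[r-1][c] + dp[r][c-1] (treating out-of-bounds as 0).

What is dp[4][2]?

6

r\c   0   1   2   3   4   5   6
  0   1   1   1   1   1   1   1
  1   1   2   3   4   5   6   7
  2   1   0   3   7  12   0   7
  3   1   1   4  11  23  23  30
  4   1   2   6  17  40  63  93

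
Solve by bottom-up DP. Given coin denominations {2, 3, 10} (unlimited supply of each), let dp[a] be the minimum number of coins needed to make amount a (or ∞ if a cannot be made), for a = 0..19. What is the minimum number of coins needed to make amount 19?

 a  0  1  2  3  4  5  6  7  8  9 10 11 12 13 14 15 16 17 18 19
dp  0  -  1  1  2  2  2  3  3  3  1  4  2  2  3  3  3  4  4  4
(- denotes ∞ / unreachable)

4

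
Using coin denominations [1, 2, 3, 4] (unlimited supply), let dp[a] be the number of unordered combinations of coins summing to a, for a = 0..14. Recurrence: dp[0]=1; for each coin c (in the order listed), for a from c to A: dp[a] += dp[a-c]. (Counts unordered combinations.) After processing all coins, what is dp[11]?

after  coin     0     1     2     3     4     5     6     7     8     9    10    11    12    13    14
          1     1     1     1     1     1     1     1     1     1     1     1     1     1     1     1
          2     1     1     2     2     3     3     4     4     5     5     6     6     7     7     8
          3     1     1     2     3     4     5     7     8    10    12    14    16    19    21    24
          4     1     1     2     3     5     6     9    11    15    18    23    27    34    39    47

27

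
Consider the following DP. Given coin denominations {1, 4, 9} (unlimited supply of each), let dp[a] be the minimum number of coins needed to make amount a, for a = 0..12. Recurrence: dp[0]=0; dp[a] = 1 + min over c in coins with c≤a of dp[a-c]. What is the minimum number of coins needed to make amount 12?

 a  0  1  2  3  4  5  6  7  8  9 10 11 12
dp  0  1  2  3  1  2  3  4  2  1  2  3  3

3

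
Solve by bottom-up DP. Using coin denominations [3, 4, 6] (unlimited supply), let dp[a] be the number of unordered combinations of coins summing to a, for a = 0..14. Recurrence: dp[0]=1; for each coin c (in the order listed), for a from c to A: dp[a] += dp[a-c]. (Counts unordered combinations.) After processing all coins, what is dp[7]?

after  coin     0     1     2     3     4     5     6     7     8     9    10    11    12    13    14
          3     1     0     0     1     0     0     1     0     0     1     0     0     1     0     0
          4     1     0     0     1     1     0     1     1     1     1     1     1     2     1     1
          6     1     0     0     1     1     0     2     1     1     2     2     1     4     2     2

1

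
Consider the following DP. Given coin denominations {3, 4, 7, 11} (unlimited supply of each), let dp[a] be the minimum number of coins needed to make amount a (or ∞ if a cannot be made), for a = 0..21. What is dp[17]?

3

 a  0  1  2  3  4  5  6  7  8  9 10 11 12 13 14 15 16 17 18 19 20 21
dp  0  -  -  1  1  -  2  1  2  3  2  1  3  3  2  2  4  3  2  3  4  3
(- denotes ∞ / unreachable)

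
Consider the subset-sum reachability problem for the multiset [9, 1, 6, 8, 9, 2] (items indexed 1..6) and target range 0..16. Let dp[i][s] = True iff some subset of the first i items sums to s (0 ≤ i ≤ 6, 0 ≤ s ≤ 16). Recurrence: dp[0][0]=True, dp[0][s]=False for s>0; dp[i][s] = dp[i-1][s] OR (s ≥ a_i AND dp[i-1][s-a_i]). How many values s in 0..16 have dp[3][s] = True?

i\s   0   1   2   3   4   5   6   7   8   9  10  11  12  13  14  15  16
  0   T   F   F   F   F   F   F   F   F   F   F   F   F   F   F   F   F
  1   T   F   F   F   F   F   F   F   F   T   F   F   F   F   F   F   F
  2   T   T   F   F   F   F   F   F   F   T   T   F   F   F   F   F   F
  3   T   T   F   F   F   F   T   T   F   T   T   F   F   F   F   T   T
  4   T   T   F   F   F   F   T   T   T   T   T   F   F   F   T   T   T
  5   T   T   F   F   F   F   T   T   T   T   T   F   F   F   T   T   T
  6   T   T   T   T   F   F   T   T   T   T   T   T   T   F   T   T   T

8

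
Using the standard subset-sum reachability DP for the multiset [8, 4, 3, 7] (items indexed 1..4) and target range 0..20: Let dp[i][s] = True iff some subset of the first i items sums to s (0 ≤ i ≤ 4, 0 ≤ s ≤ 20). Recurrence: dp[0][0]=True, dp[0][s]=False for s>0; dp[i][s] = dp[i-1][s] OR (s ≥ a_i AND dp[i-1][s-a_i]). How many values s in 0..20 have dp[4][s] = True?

12

i\s   0   1   2   3   4   5   6   7   8   9  10  11  12  13  14  15  16  17  18  19  20
  0   T   F   F   F   F   F   F   F   F   F   F   F   F   F   F   F   F   F   F   F   F
  1   T   F   F   F   F   F   F   F   T   F   F   F   F   F   F   F   F   F   F   F   F
  2   T   F   F   F   T   F   F   F   T   F   F   F   T   F   F   F   F   F   F   F   F
  3   T   F   F   T   T   F   F   T   T   F   F   T   T   F   F   T   F   F   F   F   F
  4   T   F   F   T   T   F   F   T   T   F   T   T   T   F   T   T   F   F   T   T   F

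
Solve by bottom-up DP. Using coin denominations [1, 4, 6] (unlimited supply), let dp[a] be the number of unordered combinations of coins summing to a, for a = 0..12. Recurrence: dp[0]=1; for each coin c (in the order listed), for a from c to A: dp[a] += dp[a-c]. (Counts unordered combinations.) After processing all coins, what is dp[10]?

after  coin     0     1     2     3     4     5     6     7     8     9    10    11    12
          1     1     1     1     1     1     1     1     1     1     1     1     1     1
          4     1     1     1     1     2     2     2     2     3     3     3     3     4
          6     1     1     1     1     2     2     3     3     4     4     5     5     7

5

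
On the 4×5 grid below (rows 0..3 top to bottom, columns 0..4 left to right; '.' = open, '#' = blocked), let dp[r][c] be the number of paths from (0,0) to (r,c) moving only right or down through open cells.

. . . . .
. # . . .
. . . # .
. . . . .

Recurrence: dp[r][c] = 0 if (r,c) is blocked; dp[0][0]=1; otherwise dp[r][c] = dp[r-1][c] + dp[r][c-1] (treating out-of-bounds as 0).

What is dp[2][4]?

r\c   0   1   2   3   4
  0   1   1   1   1   1
  1   1   0   1   2   3
  2   1   1   2   0   3
  3   1   2   4   4   7

3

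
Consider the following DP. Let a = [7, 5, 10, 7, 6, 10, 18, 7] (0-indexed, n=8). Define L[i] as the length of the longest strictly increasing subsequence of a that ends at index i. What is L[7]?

3

   i    0    1    2    3    4    5    6    7
a[i]    7    5   10    7    6   10   18    7
L[i]    1    1    2    2    2    3    4    3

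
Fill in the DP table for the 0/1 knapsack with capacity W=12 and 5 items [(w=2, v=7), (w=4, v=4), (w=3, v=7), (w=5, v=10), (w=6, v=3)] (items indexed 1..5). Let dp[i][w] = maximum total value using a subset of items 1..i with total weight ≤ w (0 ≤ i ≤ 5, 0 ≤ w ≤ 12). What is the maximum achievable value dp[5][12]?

24

i\w   0   1   2   3   4   5   6   7   8   9  10  11  12
  0   0   0   0   0   0   0   0   0   0   0   0   0   0
  1   0   0   7   7   7   7   7   7   7   7   7   7   7
  2   0   0   7   7   7   7  11  11  11  11  11  11  11
  3   0   0   7   7   7  14  14  14  14  18  18  18  18
  4   0   0   7   7   7  14  14  17  17  18  24  24  24
  5   0   0   7   7   7  14  14  17  17  18  24  24  24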